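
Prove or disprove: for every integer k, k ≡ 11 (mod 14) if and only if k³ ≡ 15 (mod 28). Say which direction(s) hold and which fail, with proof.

(⟹) This fails: take k = 25. Then 25 ≡ 11 (mod 14), but 25³ = 15625 ≡ 1 (mod 28), not 15.

(⟸) This fails: take k = 15. Then 15³ = 3375 ≡ 15 (mod 28), yet 15 ≡ 1 (mod 14), not 11.

(⇒) fails and (⇐) fails.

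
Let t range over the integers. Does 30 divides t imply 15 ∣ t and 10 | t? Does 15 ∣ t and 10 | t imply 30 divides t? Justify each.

Both implications hold.

(→) If 30 ∣ t, write t = 30q. Since 30 = 2·15, t = 15·(2q), so 15 ∣ t; and since 30 = 3·10, t = 10·(3q), so 10 ∣ t.

(←) Suppose 15 ∣ t and 10 ∣ t. Any common multiple of 15 and 10 is a multiple of their lcm; here lcm(15, 10) = 15·10/gcd(15, 10) = 150/5 = 30, so 30 ∣ t.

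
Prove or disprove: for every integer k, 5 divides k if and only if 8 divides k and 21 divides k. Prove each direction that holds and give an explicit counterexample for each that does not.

Both directions fail.

[⇒] This fails: take k = 5. Certainly 5 ∣ 5, but 8 ∤ 5.

[⇐] This fails: take k = 168. Both 8 ∣ 168 and 21 ∣ 168, yet 168 is not a multiple of 5 (since 168 = 33·5 + 3), so 5 ∤ 168.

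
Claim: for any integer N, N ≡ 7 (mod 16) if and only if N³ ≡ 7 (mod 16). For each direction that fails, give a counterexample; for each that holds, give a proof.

Both directions hold.

(→) Suppose N ≡ 7 (mod 16). Write N = 16j + 7. Then (16j + 7)³ = 4096j³ + 5376j² + 2352j + 343 = 16(256j³ + 336j² + 147j + 21) + 7, so N³ ≡ 7 (mod 16).

(←) Conversely, suppose N³ ≡ 7 (mod 16). The only residue r in {0, …, 15} with r³ ≡ 7 (mod 16) is r = 7, so N ≡ 7 (mod 16).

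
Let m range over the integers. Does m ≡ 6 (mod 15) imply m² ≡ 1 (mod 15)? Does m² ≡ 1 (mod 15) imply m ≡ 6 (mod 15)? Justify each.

(⇒) This fails: take m = 6. Then 6 ≡ 6 (mod 15), but 6² = 36 ≡ 6 (mod 15), not 1.

(⇐) This fails: take m = 1. Then 1² = 1 ≡ 1 (mod 15), yet 1 ≡ 1 (mod 15), not 6.

Neither implication holds.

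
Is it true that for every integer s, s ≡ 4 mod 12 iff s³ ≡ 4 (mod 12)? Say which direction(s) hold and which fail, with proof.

Only the forward direction holds.

(←) This fails: take s = 10. Then 10³ = 1000 ≡ 4 (mod 12), yet 10 ≡ 10 (mod 12), not 4.

(→) Suppose s ≡ 4 mod 12. Write s = 12j + 4. Then (12j + 4)³ = 1728j³ + 1728j² + 576j + 64 = 12(144j³ + 144j² + 48j + 5) + 4, so s³ ≡ 4 (mod 12).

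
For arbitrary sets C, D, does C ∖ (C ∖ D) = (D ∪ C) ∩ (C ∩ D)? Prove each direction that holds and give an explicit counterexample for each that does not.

Forward inclusion. Let x ∈ C ∖ (C ∖ D). Then x ∈ C ∩ D, from which x ∈ (D ∪ C) ∩ (C ∩ D).

Reverse inclusion. Let x ∈ (D ∪ C) ∩ (C ∩ D). Then x ∈ C ∩ D, from which x ∈ C ∖ (C ∖ D).

Both inclusions hold.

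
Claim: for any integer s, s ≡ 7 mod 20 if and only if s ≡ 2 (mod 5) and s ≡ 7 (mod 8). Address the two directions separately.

The forward direction fails; the converse holds.

(←) If s ≡ 2 (mod 5) and s ≡ 7 (mod 8), then by the Chinese remainder theorem s ≡ 7 (mod 40). Since 7 ≡ 7 (mod 20) and 20 ∣ 40, we get s ≡ 7 (mod 20).

(→) This fails: s = 27 gives 27 ≡ 7 (mod 20) but 27 ≡ 3 (mod 8), so the conjunction on the right does not hold.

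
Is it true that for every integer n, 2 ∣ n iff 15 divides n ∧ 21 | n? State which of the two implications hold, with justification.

Both directions fail.

(⇒) This fails: take n = 2. Certainly 2 ∣ 2, but 15 ∤ 2.

(⇐) This fails: take n = 105. Both 15 ∣ 105 and 21 ∣ 105, yet 105 is not a multiple of 2 (since 105 = 52·2 + 1), so 2 ∤ 105.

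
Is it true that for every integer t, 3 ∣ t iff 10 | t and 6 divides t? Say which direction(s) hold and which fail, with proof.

Only the converse holds.

Converse. Suppose 10 ∣ t and 6 ∣ t. Any common multiple of 10 and 6 is a multiple of their lcm; here lcm(10, 6) = 10·6/gcd(10, 6) = 60/2 = 30, so 30 ∣ t. Since 3 ∣ 30, it follows that 3 ∣ t.

Forward direction. This fails: take t = 3. Certainly 3 ∣ 3, but 10 ∤ 3.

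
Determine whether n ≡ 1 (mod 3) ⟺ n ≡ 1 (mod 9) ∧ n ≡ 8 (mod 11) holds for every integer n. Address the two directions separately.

(⇒) fails; (⇐) holds.

(⟹) This fails: n = 1 gives 1 ≡ 1 (mod 3) but 1 ≡ 1 (mod 11), so the conjunction on the right does not hold.

(⟸) Conversely, if n ≡ 1 (mod 9) and n ≡ 8 (mod 11), then by the Chinese remainder theorem n ≡ 19 (mod 99). Since 19 ≡ 1 (mod 3) and 3 ∣ 99, we get n ≡ 1 (mod 3).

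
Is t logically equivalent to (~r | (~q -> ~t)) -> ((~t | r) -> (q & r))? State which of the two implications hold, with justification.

Not equivalent: only (⇒) holds.

Forward direction. Assume the antecedent. If q is true, the antecedent forces (q = T, t = T, r = F) or (q = T, t = T, r = T), and the consequent holds there. If q is false, the antecedent forces (q = F, t = T, r = F) or (q = F, t = T, r = T), and the consequent holds there. Either way the consequent holds.

Converse. This fails. Under q = T, t = F, r = T, the left side is false but the right side is true.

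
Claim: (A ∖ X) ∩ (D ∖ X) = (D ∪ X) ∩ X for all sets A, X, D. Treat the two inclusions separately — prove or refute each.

Forward inclusion. This inclusion fails. Take A = {1}, X = ∅, D = {1}; then 1 ∈ (A ∖ X) ∩ (D ∖ X) but 1 ∉ (D ∪ X) ∩ X.

Reverse inclusion. This inclusion fails. Take A = ∅, X = {1}, D = ∅; then 1 ∈ (D ∪ X) ∩ X but 1 ∉ (A ∖ X) ∩ (D ∖ X).

(⊆) fails and (⊇) fails.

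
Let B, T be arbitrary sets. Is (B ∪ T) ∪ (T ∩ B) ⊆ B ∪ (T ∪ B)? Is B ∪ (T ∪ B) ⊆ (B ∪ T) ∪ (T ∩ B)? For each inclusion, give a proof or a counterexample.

Both inclusions hold; the sets are equal.

(⊇) Let x ∈ B ∪ (T ∪ B). Then either x ∈ B and x ∉ T; or x ∈ T and x ∉ B; or x ∈ B ∩ T. In each case x ∈ (B ∪ T) ∪ (T ∩ B), so B ∪ (T ∪ B) ⊆ (B ∪ T) ∪ (T ∩ B).

(⊆) Let x ∈ (B ∪ T) ∪ (T ∩ B). Then either x ∈ B and x ∉ T; or x ∈ T and x ∉ B; or x ∈ B ∩ T. In each case x ∈ B ∪ (T ∪ B), so (B ∪ T) ∪ (T ∩ B) ⊆ B ∪ (T ∪ B).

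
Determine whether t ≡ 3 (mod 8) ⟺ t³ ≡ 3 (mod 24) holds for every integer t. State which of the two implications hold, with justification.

(⇐) The residues r modulo 24 with r³ ≡ 3 (mod 24) are exactly {3}, and each is ≡ 3 (mod 8).

(⇒) This fails: take t = 11. Then 11 ≡ 3 (mod 8), but 11³ = 1331 ≡ 11 (mod 24), not 3.

(⇒) fails; (⇐) holds.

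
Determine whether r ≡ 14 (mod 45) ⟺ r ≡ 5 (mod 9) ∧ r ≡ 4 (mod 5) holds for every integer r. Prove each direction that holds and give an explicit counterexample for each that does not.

The biconditional holds.

(⟹) Suppose r ≡ 14 (mod 45); write r = 45j + 14. Since 9 ∣ 45, reducing mod 9 gives r ≡ 14 ≡ 5 (mod 9); since 5 ∣ 45, reducing mod 5 gives r ≡ 14 ≡ 4 (mod 5).

(⟸) Conversely, if r ≡ 5 (mod 9) and r ≡ 4 (mod 5), then by the Chinese remainder theorem r ≡ 14 (mod 45). This is exactly r ≡ 14 (mod 45).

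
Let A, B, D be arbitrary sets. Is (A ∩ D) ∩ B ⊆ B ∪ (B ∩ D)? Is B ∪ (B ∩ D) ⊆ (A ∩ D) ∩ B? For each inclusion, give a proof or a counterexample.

The sets are not equal: only the forward inclusion holds.

(⟸) This inclusion fails. Take A = ∅, B = {1}, D = ∅; then 1 ∈ B ∪ (B ∩ D) but 1 ∉ (A ∩ D) ∩ B.

(⟹) Let x ∈ (A ∩ D) ∩ B. Then x ∈ A ∩ B ∩ D, from which x ∈ B ∪ (B ∩ D).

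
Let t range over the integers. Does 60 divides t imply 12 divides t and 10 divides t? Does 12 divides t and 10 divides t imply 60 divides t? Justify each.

Both directions hold.

(⇒) If 60 ∣ t, write t = 60q. Since 60 = 5·12, t = 12·(5q), so 12 ∣ t; and since 60 = 6·10, t = 10·(6q), so 10 ∣ t.

(⇐) Suppose 12 ∣ t and 10 ∣ t. Any common multiple of 12 and 10 is a multiple of their lcm; here lcm(12, 10) = 12·10/gcd(12, 10) = 120/2 = 60, so 60 ∣ t.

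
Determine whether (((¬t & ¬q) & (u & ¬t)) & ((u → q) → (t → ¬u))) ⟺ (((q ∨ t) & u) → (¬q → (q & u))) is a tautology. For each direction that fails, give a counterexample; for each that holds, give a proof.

Only the forward direction holds.

(←) This fails. Under t = F, u = F, q = F, the left side is false but the right side is true.

(→) Assume the antecedent. If t is true, the antecedent cannot hold. If t is false, ((q ∨ t) & u) → (¬q → (q & u)) reduces to true regardless of the other variables. Either way ((q ∨ t) & u) → (¬q → (q & u)) holds.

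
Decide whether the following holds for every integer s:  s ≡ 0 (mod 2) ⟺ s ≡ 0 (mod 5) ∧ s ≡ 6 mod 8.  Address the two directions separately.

Only the converse holds.

(←) If s ≡ 0 (mod 5) and s ≡ 6 (mod 8), then by the Chinese remainder theorem s ≡ 30 (mod 40). Since 30 ≡ 0 (mod 2) and 2 ∣ 40, we get s ≡ 0 (mod 2).

(→) This fails: s = 0 gives 0 ≡ 0 (mod 2) but 0 ≡ 0 (mod 8), so the conjunction on the right does not hold.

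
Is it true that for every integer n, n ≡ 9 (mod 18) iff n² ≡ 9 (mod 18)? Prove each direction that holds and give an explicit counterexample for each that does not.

Only the forward implication holds.

[⇒] Suppose n ≡ 9 (mod 18). Write n = 18j + 9. Then (18j + 9)² = 324j² + 324j + 81 = 18(18j² + 18j + 4) + 9, so n² ≡ 9 (mod 18).

[⇐] This fails: take n = 3. Then 3² = 9 ≡ 9 (mod 18), yet 3 ≡ 3 (mod 18), not 9.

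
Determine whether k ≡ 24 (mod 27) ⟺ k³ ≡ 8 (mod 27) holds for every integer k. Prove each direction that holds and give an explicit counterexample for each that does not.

Forward direction. This fails: take k = 24. Then 24 ≡ 24 (mod 27), but 24³ = 13824 ≡ 0 (mod 27), not 8.

Converse. This fails: take k = 2. Then 2³ = 8 ≡ 8 (mod 27), yet 2 ≡ 2 (mod 27), not 24.

Neither direction holds.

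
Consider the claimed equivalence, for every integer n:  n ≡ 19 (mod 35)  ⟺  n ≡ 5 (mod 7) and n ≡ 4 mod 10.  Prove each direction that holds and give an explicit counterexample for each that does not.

(⇒) This fails: n = 19 gives 19 ≡ 19 (mod 35) but 19 ≡ 9 (mod 10), so the conjunction on the right does not hold.

(⇐) Conversely, if n ≡ 5 (mod 7) and n ≡ 4 (mod 10), then by the Chinese remainder theorem n ≡ 54 (mod 70). Since 54 ≡ 19 (mod 35) and 35 ∣ 70, we get n ≡ 19 (mod 35).

The forward direction fails; the converse holds.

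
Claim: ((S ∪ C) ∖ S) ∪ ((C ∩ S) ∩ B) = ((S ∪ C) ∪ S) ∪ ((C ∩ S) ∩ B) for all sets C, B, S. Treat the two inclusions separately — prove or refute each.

(⟸) This inclusion fails. Take C = ∅, B = ∅, S = {1}; then 1 ∈ ((S ∪ C) ∪ S) ∪ ((C ∩ S) ∩ B) but 1 ∉ ((S ∪ C) ∖ S) ∪ ((C ∩ S) ∩ B).

(⟹) Let x ∈ ((S ∪ C) ∖ S) ∪ ((C ∩ S) ∩ B). Then either x ∈ C and x ∉ B, S; or x ∈ C ∩ B and x ∉ S; or x ∈ C ∩ B ∩ S. In each case x ∈ ((S ∪ C) ∪ S) ∪ ((C ∩ S) ∩ B), so ((S ∪ C) ∖ S) ∪ ((C ∩ S) ∩ B) ⊆ ((S ∪ C) ∪ S) ∪ ((C ∩ S) ∩ B).

The sets are not equal: only the forward inclusion holds.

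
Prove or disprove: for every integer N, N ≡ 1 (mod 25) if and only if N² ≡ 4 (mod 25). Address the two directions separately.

Neither implication holds.

[⇒] This fails: take N = 1. Then 1 ≡ 1 (mod 25), but 1² = 1 ≡ 1 (mod 25), not 4.

[⇐] This fails: take N = 2. Then 2² = 4 ≡ 4 (mod 25), yet 2 ≡ 2 (mod 25), not 1.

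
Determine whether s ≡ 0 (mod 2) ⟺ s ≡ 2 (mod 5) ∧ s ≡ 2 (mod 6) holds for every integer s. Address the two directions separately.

The forward direction fails; the converse holds.

Converse. If s ≡ 2 (mod 5) and s ≡ 2 (mod 6), then by the Chinese remainder theorem s ≡ 2 (mod 30). Since 2 ≡ 0 (mod 2) and 2 ∣ 30, we get s ≡ 0 (mod 2).

Forward direction. This fails: s = 0 gives 0 ≡ 0 (mod 2) but 0 ≡ 0 (mod 5), so the conjunction on the right does not hold.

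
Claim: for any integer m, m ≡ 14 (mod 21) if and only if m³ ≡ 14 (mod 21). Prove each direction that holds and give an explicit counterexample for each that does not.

Both implications hold.

[⇒] Suppose m ≡ 14 (mod 21). Write m = 21j + 14. Then (21j + 14)³ = 9261j³ + 18522j² + 12348j + 2744 = 21(441j³ + 882j² + 588j + 130) + 14, so m³ ≡ 14 (mod 21).

[⇐] Conversely, suppose m³ ≡ 14 (mod 21). The only residue r in {0, …, 20} with r³ ≡ 14 (mod 21) is r = 14, so m ≡ 14 (mod 21).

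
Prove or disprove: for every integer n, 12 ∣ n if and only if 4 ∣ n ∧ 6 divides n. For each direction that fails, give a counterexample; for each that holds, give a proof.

Both implications hold.

(→) If 12 ∣ n, write n = 12q. Since 12 = 3·4, n = 4·(3q), so 4 ∣ n; and since 12 = 2·6, n = 6·(2q), so 6 ∣ n.

(←) Suppose 4 ∣ n and 6 ∣ n. Any common multiple of 4 and 6 is a multiple of their lcm; here lcm(4, 6) = 4·6/gcd(4, 6) = 24/2 = 12, so 12 ∣ n.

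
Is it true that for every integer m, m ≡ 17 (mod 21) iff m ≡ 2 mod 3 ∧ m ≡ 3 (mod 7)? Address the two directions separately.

(⟹) Suppose m ≡ 17 (mod 21); write m = 21j + 17. Since 3 ∣ 21, reducing mod 3 gives m ≡ 17 ≡ 2 (mod 3); since 7 ∣ 21, reducing mod 7 gives m ≡ 17 ≡ 3 (mod 7).

(⟸) Conversely, if m ≡ 2 (mod 3) and m ≡ 3 (mod 7), then by the Chinese remainder theorem m ≡ 17 (mod 21). This is exactly m ≡ 17 (mod 21).

Both implications hold.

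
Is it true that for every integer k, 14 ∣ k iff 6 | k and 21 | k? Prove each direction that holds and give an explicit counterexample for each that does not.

(⟸) Suppose 6 ∣ k and 21 ∣ k. Any common multiple of 6 and 21 is a multiple of their lcm; here lcm(6, 21) = 6·21/gcd(6, 21) = 126/3 = 42, so 42 ∣ k. Since 14 ∣ 42, it follows that 14 ∣ k.

(⟹) This fails: take k = 14. Certainly 14 ∣ 14, but 6 ∤ 14.

Only the converse holds.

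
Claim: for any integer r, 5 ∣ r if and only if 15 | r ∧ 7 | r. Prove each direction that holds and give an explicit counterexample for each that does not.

The forward direction fails; the converse holds.

[⇐] Suppose 15 ∣ r and 7 ∣ r. Any common multiple of 15 and 7 is a multiple of their lcm; here gcd(15, 7) = 1, so lcm(15, 7) = 15·7 = 105, so 105 ∣ r. Since 5 ∣ 105, it follows that 5 ∣ r.

[⇒] This fails: take r = 5. Certainly 5 ∣ 5, but 15 ∤ 5.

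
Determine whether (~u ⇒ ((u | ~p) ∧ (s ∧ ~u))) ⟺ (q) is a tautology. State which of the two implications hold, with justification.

(⇒) This fails. Under p = F, q = F, u = T, s = F, the left side is true but the right side is false.

(⇐) This fails. Under p = F, q = T, u = F, s = F, the left side is false but the right side is true.

Both directions fail.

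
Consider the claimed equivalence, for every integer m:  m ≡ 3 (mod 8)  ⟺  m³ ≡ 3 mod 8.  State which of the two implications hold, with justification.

Both implications hold.

Forward direction. Suppose m ≡ 3 (mod 8). Write m = 8j + 3. Then (8j + 3)³ = 512j³ + 576j² + 216j + 27 = 8(64j³ + 72j² + 27j + 3) + 3, so m³ ≡ 3 (mod 8).

Converse. Suppose m³ ≡ 3 (mod 8). The only residue r in {0, …, 7} with r³ ≡ 3 (mod 8) is r = 3, so m ≡ 3 (mod 8).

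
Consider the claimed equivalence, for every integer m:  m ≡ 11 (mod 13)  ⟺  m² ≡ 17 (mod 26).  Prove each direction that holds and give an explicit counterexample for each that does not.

Neither direction holds.

Forward direction. This fails: take m = 24. Then 24 ≡ 11 (mod 13), but 24² = 576 ≡ 4 (mod 26), not 17.

Converse. This fails: take m = 15. Then 15² = 225 ≡ 17 (mod 26), yet 15 ≡ 2 (mod 13), not 11.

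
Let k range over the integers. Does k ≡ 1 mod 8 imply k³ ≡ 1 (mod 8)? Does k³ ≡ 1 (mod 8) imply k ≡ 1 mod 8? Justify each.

Forward direction. Suppose k ≡ 1 mod 8. Write k = 8j + 1. Then (8j + 1)³ = 512j³ + 192j² + 24j + 1 = 8(64j³ + 24j² + 3j) + 1, so k³ ≡ 1 (mod 8).

Converse. Suppose k³ ≡ 1 (mod 8). The only residue r in {0, …, 7} with r³ ≡ 1 (mod 8) is r = 1, so k ≡ 1 (mod 8).

Both directions hold; the statement is true.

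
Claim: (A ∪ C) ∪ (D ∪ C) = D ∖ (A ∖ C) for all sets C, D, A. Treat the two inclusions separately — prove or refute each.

(⊇) Let x ∈ D ∖ (A ∖ C). Then either x ∈ D and x ∉ C, A; or x ∈ C ∩ D and x ∉ A; or x ∈ C ∩ D ∩ A. In each case x ∈ (A ∪ C) ∪ (D ∪ C), so D ∖ (A ∖ C) ⊆ (A ∪ C) ∪ (D ∪ C).

(⊆) This inclusion fails. Take C = {1}, D = ∅, A = ∅; then 1 ∈ (A ∪ C) ∪ (D ∪ C) but 1 ∉ D ∖ (A ∖ C).

Only the reverse inclusion holds.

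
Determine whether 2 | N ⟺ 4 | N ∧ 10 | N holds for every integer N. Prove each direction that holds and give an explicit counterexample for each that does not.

(⟸) Suppose 4 ∣ N and 10 ∣ N. Any common multiple of 4 and 10 is a multiple of their lcm; here lcm(4, 10) = 4·10/gcd(4, 10) = 40/2 = 20, so 20 ∣ N. Since 2 ∣ 20, it follows that 2 ∣ N.

(⟹) This fails: take N = 2. Certainly 2 ∣ 2, but 4 ∤ 2.

Only the converse holds.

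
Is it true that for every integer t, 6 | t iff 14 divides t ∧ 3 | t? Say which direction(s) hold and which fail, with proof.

(⇒) fails; (⇐) holds.

(⟹) This fails: take t = 6. Certainly 6 ∣ 6, but 14 ∤ 6.

(⟸) Suppose 14 ∣ t and 3 ∣ t. Any common multiple of 14 and 3 is a multiple of their lcm; here gcd(14, 3) = 1, so lcm(14, 3) = 14·3 = 42, so 42 ∣ t. Since 6 ∣ 42, it follows that 6 ∣ t.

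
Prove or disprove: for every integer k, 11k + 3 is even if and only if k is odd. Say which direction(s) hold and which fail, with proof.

(→) Suppose 11k + 3 is even. Since 11 is odd, 11k and k have the same parity, so 11k + 3 ≡ k + 3 (mod 2). As 3 is odd, 11k + 3 is even exactly when k is odd. Thus k is odd.

(←) Conversely, suppose k is odd; write k = 2j + 1. Then 11k + 3 = 11·(2j + 1) + 3 = 2·11j + 14, which is even.

The biconditional holds.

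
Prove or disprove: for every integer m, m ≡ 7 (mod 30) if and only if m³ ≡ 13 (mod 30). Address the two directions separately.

Both directions hold; the statement is true.

(⇐) Suppose m³ ≡ 13 (mod 30). The only residue r in {0, …, 29} with r³ ≡ 13 (mod 30) is r = 7, so m ≡ 7 (mod 30).

(⇒) Suppose m ≡ 7 (mod 30). Write m = 30j + 7. Then (30j + 7)³ = 27000j³ + 18900j² + 4410j + 343 = 30(900j³ + 630j² + 147j + 11) + 13, so m³ ≡ 13 (mod 30).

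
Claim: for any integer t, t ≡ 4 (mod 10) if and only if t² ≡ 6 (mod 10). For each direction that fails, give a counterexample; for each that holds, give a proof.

(⟸) This fails: take t = 6. Then 6² = 36 ≡ 6 (mod 10), yet 6 ≡ 6 (mod 10), not 4.

(⟹) Suppose t ≡ 4 (mod 10). Write t = 10j + 4. Then (10j + 4)² = 100j² + 80j + 16 = 10(10j² + 8j + 1) + 6, so t² ≡ 6 (mod 10).

(⇒) holds; (⇐) fails.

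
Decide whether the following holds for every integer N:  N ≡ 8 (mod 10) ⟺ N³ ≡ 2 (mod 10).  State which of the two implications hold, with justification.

Both directions hold; the statement is true.

(⇐) Suppose N³ ≡ 2 (mod 10). The only residue r in {0, …, 9} with r³ ≡ 2 (mod 10) is r = 8, so N ≡ 8 (mod 10).

(⇒) Suppose N ≡ 8 (mod 10). Write N = 10j + 8. Then (10j + 8)³ = 1000j³ + 2400j² + 1920j + 512 = 10(100j³ + 240j² + 192j + 51) + 2, so N³ ≡ 2 (mod 10).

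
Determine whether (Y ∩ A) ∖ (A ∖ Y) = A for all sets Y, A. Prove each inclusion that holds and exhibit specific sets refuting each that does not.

The sets are not equal: only the forward inclusion holds.

(⊆) Let x ∈ (Y ∩ A) ∖ (A ∖ Y). Then x ∈ Y ∩ A, from which x ∈ A.

(⊇) This inclusion fails. Take Y = ∅, A = {1}; then 1 ∈ A but 1 ∉ (Y ∩ A) ∖ (A ∖ Y).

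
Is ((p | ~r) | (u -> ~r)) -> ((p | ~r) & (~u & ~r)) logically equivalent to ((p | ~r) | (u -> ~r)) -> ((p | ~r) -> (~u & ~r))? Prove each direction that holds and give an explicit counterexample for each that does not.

(⇒) holds; (⇐) fails.

[⇒] Assume the antecedent. If p is true, the antecedent forces (p = T, r = F, u = F), and the consequent holds there. If p is false, the antecedent forces (p = F, r = F, u = F) or (p = F, r = T, u = T), and the consequent holds there. Either way the consequent holds.

[⇐] This fails. Under p = F, r = T, u = F, the left side is false but the right side is true.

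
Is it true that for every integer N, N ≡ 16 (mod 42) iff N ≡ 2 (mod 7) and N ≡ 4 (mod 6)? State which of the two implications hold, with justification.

Both directions hold; the statement is true.

[⇒] Suppose N ≡ 16 (mod 42); write N = 42j + 16. Since 7 ∣ 42, reducing mod 7 gives N ≡ 16 ≡ 2 (mod 7); since 6 ∣ 42, reducing mod 6 gives N ≡ 16 ≡ 4 (mod 6).

[⇐] Conversely, if N ≡ 2 (mod 7) and N ≡ 4 (mod 6), then by the Chinese remainder theorem N ≡ 16 (mod 42). This is exactly N ≡ 16 (mod 42).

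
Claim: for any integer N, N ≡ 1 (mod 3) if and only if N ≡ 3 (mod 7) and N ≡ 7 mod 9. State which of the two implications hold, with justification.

(⇒) fails; (⇐) holds.

(⟹) This fails: N = 1 gives 1 ≡ 1 (mod 3) but 1 ≡ 1 (mod 7), so the conjunction on the right does not hold.

(⟸) Conversely, if N ≡ 3 (mod 7) and N ≡ 7 (mod 9), then by the Chinese remainder theorem N ≡ 52 (mod 63). Since 52 ≡ 1 (mod 3) and 3 ∣ 63, we get N ≡ 1 (mod 3).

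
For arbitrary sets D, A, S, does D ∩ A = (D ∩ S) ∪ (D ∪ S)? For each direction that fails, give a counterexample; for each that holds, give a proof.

(⟸) This inclusion fails. Take D = {1}, A = ∅, S = ∅; then 1 ∈ (D ∩ S) ∪ (D ∪ S) but 1 ∉ D ∩ A.

(⟹) Let x ∈ D ∩ A. Then either x ∈ D ∩ A and x ∉ S; or x ∈ D ∩ A ∩ S. In each case x ∈ (D ∩ S) ∪ (D ∪ S), so D ∩ A ⊆ (D ∩ S) ∪ (D ∪ S).

(⊆) holds; (⊇) fails.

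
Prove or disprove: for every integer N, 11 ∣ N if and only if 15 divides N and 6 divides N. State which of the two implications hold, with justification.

(⇒) fails and (⇐) fails.

(⇒) This fails: take N = 11. Certainly 11 ∣ 11, but 15 ∤ 11.

(⇐) This fails: take N = 30. Both 15 ∣ 30 and 6 ∣ 30, yet 30 is not a multiple of 11 (since 30 = 2·11 + 8), so 11 ∤ 30.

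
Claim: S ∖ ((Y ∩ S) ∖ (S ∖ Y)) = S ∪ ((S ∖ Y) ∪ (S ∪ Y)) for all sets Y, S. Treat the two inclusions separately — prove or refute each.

The sets are not equal: only the forward inclusion holds.

Reverse inclusion. This inclusion fails. Take Y = {1}, S = ∅; then 1 ∈ S ∪ ((S ∖ Y) ∪ (S ∪ Y)) but 1 ∉ S ∖ ((Y ∩ S) ∖ (S ∖ Y)).

Forward inclusion. Let x ∈ S ∖ ((Y ∩ S) ∖ (S ∖ Y)). Then x ∈ S and x ∉ Y, from which x ∈ S ∪ ((S ∖ Y) ∪ (S ∪ Y)).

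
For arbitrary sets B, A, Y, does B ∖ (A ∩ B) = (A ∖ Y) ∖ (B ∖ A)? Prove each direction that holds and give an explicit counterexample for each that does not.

Neither inclusion holds.

(⊆) This inclusion fails. Take B = {1}, A = ∅, Y = ∅; then 1 ∈ B ∖ (A ∩ B) but 1 ∉ (A ∖ Y) ∖ (B ∖ A).

(⊇) This inclusion fails. Take B = ∅, A = {1}, Y = ∅; then 1 ∈ (A ∖ Y) ∖ (B ∖ A) but 1 ∉ B ∖ (A ∩ B).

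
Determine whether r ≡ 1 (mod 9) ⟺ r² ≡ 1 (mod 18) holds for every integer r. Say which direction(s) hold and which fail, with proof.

Neither implication holds.

(→) This fails: take r = 10. Then 10 ≡ 1 (mod 9), but 10² = 100 ≡ 10 (mod 18), not 1.

(←) This fails: take r = 17. Then 17² = 289 ≡ 1 (mod 18), yet 17 ≡ 8 (mod 9), not 1.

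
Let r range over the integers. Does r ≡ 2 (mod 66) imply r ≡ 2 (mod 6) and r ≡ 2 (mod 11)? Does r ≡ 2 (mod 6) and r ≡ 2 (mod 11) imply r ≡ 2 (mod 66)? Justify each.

Both directions hold.

(⟹) Suppose r ≡ 2 (mod 66); write r = 66j + 2. Since 6 ∣ 66, reducing mod 6 gives r ≡ 2 (mod 6); since 11 ∣ 66, reducing mod 11 gives r ≡ 2 (mod 11).

(⟸) Conversely, if r ≡ 2 (mod 6) and r ≡ 2 (mod 11), then by the Chinese remainder theorem r ≡ 2 (mod 66). This is exactly r ≡ 2 (mod 66).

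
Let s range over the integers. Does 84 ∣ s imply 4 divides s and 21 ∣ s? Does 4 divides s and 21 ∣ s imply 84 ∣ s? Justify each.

(⇒) If 84 ∣ s, write s = 84q. Since 84 = 21·4, s = 4·(21q), so 4 ∣ s; and since 84 = 4·21, s = 21·(4q), so 21 ∣ s.

(⇐) Suppose 4 ∣ s and 21 ∣ s. Any common multiple of 4 and 21 is a multiple of their lcm; here gcd(4, 21) = 1, so lcm(4, 21) = 4·21 = 84, so 84 ∣ s.

The biconditional holds.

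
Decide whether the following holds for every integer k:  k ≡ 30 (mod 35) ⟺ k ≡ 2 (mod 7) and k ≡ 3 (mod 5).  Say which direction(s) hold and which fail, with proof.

(⇒) fails and (⇐) fails.

(⟹) This fails: k = 30 gives 30 ≡ 30 (mod 35) but 30 ≡ 0 (mod 5), so the conjunction on the right does not hold.

(⟸) This fails: k = 23 satisfies both congruences on the right (23 ≡ 2 mod 7 and 23 ≡ 3 mod 5) yet 23 ≡ 23 (mod 35), not 30.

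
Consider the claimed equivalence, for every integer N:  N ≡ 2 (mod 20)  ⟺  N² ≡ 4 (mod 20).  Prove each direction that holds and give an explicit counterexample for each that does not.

Forward direction. Suppose N ≡ 2 (mod 20). Write N = 20j + 2. Then (20j + 2)² = 400j² + 80j + 4 = 20(20j² + 4j) + 4, so N² ≡ 4 (mod 20).

Converse. This fails: take N = 8. Then 8² = 64 ≡ 4 (mod 20), yet 8 ≡ 8 (mod 20), not 2.

Not equivalent: only (⇒) holds.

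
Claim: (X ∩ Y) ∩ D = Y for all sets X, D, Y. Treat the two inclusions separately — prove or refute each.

Only the forward inclusion holds.

(⊆) Let x ∈ (X ∩ Y) ∩ D. Then x ∈ X ∩ D ∩ Y, from which x ∈ Y.

(⊇) This inclusion fails. Take X = ∅, D = ∅, Y = {1}; then 1 ∈ Y but 1 ∉ (X ∩ Y) ∩ D.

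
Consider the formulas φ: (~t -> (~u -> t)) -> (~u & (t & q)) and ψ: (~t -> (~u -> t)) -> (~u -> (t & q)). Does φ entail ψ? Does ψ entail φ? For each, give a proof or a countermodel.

(⟸) This fails. Under q = F, u = T, t = F, the left side is false but the right side is true.

(⟹) Assume the antecedent. If q is true, the consequent reduces to true regardless of the other variables. If q is false, the antecedent forces (q = F, u = F, t = F), and the consequent holds there. Either way the consequent holds.

The forward direction holds; the converse fails.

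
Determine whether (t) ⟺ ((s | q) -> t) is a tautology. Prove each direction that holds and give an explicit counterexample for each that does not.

The forward direction holds; the converse fails.

(⟹) Assume the antecedent. If s is true, the antecedent forces (s = T, t = T, q = F) or (s = T, t = T, q = T), and (s | q) -> t holds there. If s is false, the antecedent forces (s = F, t = T, q = F) or (s = F, t = T, q = T), and (s | q) -> t holds there. Either way (s | q) -> t holds.

(⟸) This fails. Under s = F, t = F, q = F, the left side is false but the right side is true.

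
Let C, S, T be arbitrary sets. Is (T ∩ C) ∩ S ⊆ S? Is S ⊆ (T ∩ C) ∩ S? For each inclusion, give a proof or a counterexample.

(⟹) Let x ∈ (T ∩ C) ∩ S. Then x ∈ C ∩ S ∩ T, from which x ∈ S.

(⟸) This inclusion fails. Take C = ∅, S = {1}, T = ∅; then 1 ∈ S but 1 ∉ (T ∩ C) ∩ S.

Only the forward inclusion holds.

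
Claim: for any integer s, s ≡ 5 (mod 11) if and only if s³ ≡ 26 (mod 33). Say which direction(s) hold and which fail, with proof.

(⇒) This fails: take s = 16. Then 16 ≡ 5 (mod 11), but 16³ = 4096 ≡ 4 (mod 33), not 26.

(⇐) Conversely, the residues r modulo 33 with r³ ≡ 26 (mod 33) are exactly {5}, and each is ≡ 5 (mod 11).

Not equivalent: only (⇐) holds.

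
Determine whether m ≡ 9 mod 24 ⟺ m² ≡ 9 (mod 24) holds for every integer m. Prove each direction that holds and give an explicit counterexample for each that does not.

(⇒) holds; (⇐) fails.

Forward direction. Suppose m ≡ 9 mod 24. Write m = 24j + 9. Then (24j + 9)² = 576j² + 432j + 81 = 24(24j² + 18j + 3) + 9, so m² ≡ 9 (mod 24).

Converse. This fails: take m = 3. Then 3² = 9 ≡ 9 (mod 24), yet 3 ≡ 3 (mod 24), not 9.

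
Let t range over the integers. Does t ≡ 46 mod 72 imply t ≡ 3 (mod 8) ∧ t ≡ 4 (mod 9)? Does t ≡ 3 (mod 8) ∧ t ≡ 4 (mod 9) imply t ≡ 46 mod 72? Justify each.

(⟹) This fails: t = 46 gives 46 ≡ 46 (mod 72) but 46 ≡ 6 (mod 8), so the conjunction on the right does not hold.

(⟸) This fails: t = 67 satisfies both congruences on the right (67 ≡ 3 mod 8 and 67 ≡ 4 mod 9) yet 67 ≡ 67 (mod 72), not 46.

(⇒) fails and (⇐) fails.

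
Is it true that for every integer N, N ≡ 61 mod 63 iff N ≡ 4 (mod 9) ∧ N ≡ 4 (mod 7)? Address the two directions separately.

Both directions fail.

[⇒] This fails: N = 61 gives 61 ≡ 61 (mod 63) but 61 ≡ 7 (mod 9), so the conjunction on the right does not hold.

[⇐] This fails: N = 4 satisfies both congruences on the right (4 ≡ 4 mod 9 and 4 ≡ 4 mod 7) yet 4 ≡ 4 (mod 63), not 61.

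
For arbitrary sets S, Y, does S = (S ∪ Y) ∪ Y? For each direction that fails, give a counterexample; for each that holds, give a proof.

Only the forward inclusion holds.

Forward inclusion. Let x ∈ S. Then either x ∈ S and x ∉ Y; or x ∈ S ∩ Y. In each case x ∈ (S ∪ Y) ∪ Y, so S ⊆ (S ∪ Y) ∪ Y.

Reverse inclusion. This inclusion fails. Take S = ∅, Y = {1}; then 1 ∈ (S ∪ Y) ∪ Y but 1 ∉ S.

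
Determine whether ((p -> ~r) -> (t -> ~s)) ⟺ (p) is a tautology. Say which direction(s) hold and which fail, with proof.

(⟹) This fails. Under p = F, t = F, r = F, s = F, the left side is true but the right side is false.

(⟸) This fails. Under p = T, t = T, r = F, s = T, the left side is false but the right side is true.

Both directions fail.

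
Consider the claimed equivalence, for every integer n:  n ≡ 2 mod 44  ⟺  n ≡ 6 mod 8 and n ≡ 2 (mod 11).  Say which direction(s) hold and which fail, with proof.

[⇒] This fails: n = 2 gives 2 ≡ 2 (mod 44) but 2 ≡ 2 (mod 8), so the conjunction on the right does not hold.

[⇐] Conversely, if n ≡ 6 (mod 8) and n ≡ 2 (mod 11), then by the Chinese remainder theorem n ≡ 46 (mod 88). Since 46 ≡ 2 (mod 44) and 44 ∣ 88, we get n ≡ 2 (mod 44).

Only the reverse direction holds.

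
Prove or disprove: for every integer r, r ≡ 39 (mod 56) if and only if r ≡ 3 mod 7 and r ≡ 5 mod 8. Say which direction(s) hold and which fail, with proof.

[⇒] This fails: r = 39 gives 39 ≡ 39 (mod 56) but 39 ≡ 4 (mod 7), so the conjunction on the right does not hold.

[⇐] This fails: r = 45 satisfies both congruences on the right (45 ≡ 3 mod 7 and 45 ≡ 5 mod 8) yet 45 ≡ 45 (mod 56), not 39.

Both directions fail.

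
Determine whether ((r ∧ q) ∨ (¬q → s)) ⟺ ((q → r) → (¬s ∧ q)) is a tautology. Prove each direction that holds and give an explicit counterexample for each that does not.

[⇒] This fails. Under r = F, q = F, s = T, the left side is true but the right side is false.

[⇐] Assume the antecedent. If r is true, the antecedent forces (r = T, q = T, s = F), and (r ∧ q) ∨ (¬q → s) holds there. If r is false, the antecedent forces (r = F, q = T, s = F) or (r = F, q = T, s = T), and (r ∧ q) ∨ (¬q → s) holds there. Either way (r ∧ q) ∨ (¬q → s) holds.

The forward direction fails; the converse holds.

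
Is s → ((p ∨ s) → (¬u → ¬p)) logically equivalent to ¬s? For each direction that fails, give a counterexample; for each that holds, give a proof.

Forward direction. This fails. Under s = T, u = F, p = F, the left side is true but the right side is false.

Converse. Assume the antecedent. If s is true, the antecedent cannot hold. If s is false, s → ((p ∨ s) → (¬u → ¬p)) reduces to true regardless of the other variables. Either way s → ((p ∨ s) → (¬u → ¬p)) holds.

(⇒) fails; (⇐) holds.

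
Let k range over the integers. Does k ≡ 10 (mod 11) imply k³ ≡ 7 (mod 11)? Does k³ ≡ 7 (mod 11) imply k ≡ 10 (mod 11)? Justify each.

(⇒) This fails: take k = 10. Then 10 ≡ 10 (mod 11), but 10³ = 1000 ≡ 10 (mod 11), not 7.

(⇐) This fails: take k = 6. Then 6³ = 216 ≡ 7 (mod 11), yet 6 ≡ 6 (mod 11), not 10.

Neither implication holds.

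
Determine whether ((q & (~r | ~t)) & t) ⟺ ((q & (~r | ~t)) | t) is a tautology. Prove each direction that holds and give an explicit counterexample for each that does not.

Not equivalent: only (⇒) holds.

(→) Assume the antecedent. If q is true, (q & (~r | ~t)) | t reduces to true regardless of the other variables. If q is false, the antecedent cannot hold. Either way (q & (~r | ~t)) | t holds.

(←) This fails. Under q = T, t = F, r = F, the left side is false but the right side is true.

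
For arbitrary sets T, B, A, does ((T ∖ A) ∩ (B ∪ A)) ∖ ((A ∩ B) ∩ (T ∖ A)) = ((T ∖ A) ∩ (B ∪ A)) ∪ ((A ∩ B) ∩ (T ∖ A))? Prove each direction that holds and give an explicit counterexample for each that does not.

Forward inclusion. Let x ∈ ((T ∖ A) ∩ (B ∪ A)) ∖ ((A ∩ B) ∩ (T ∖ A)). Then x ∈ T ∩ B and x ∉ A, from which x ∈ ((T ∖ A) ∩ (B ∪ A)) ∪ ((A ∩ B) ∩ (T ∖ A)).

Reverse inclusion. Let x ∈ ((T ∖ A) ∩ (B ∪ A)) ∪ ((A ∩ B) ∩ (T ∖ A)). Then x ∈ T ∩ B and x ∉ A, from which x ∈ ((T ∖ A) ∩ (B ∪ A)) ∖ ((A ∩ B) ∩ (T ∖ A)).

The two sets are equal.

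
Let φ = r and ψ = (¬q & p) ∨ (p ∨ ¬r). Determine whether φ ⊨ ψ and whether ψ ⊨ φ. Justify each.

Neither direction holds.

Forward direction. This fails. Under q = F, p = F, r = T, the left side is true but the right side is false.

Converse. This fails. Under q = F, p = F, r = F, the left side is false but the right side is true.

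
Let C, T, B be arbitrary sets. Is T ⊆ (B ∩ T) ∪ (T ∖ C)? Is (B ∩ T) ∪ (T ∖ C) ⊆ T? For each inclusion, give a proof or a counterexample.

Only the reverse inclusion holds.

(⊆) This inclusion fails. Take C = {1}, T = {1}, B = ∅; then 1 ∈ T but 1 ∉ (B ∩ T) ∪ (T ∖ C).

(⊇) Let x ∈ (B ∩ T) ∪ (T ∖ C). Then either x ∈ T and x ∉ C, B; or x ∈ T ∩ B and x ∉ C; or x ∈ C ∩ T ∩ B. In each case x ∈ T, so (B ∩ T) ∪ (T ∖ C) ⊆ T.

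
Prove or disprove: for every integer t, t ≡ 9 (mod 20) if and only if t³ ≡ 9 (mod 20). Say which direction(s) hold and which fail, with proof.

The biconditional holds.

[⇒] Suppose t ≡ 9 (mod 20). Write t = 20j + 9. Then (20j + 9)³ = 8000j³ + 10800j² + 4860j + 729 = 20(400j³ + 540j² + 243j + 36) + 9, so t³ ≡ 9 (mod 20).

[⇐] Conversely, suppose t³ ≡ 9 (mod 20). The only residue r in {0, …, 19} with r³ ≡ 9 (mod 20) is r = 9, so t ≡ 9 (mod 20).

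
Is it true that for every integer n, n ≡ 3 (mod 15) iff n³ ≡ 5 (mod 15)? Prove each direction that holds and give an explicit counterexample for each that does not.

Neither implication holds.

Forward direction. This fails: take n = 3. Then 3 ≡ 3 (mod 15), but 3³ = 27 ≡ 12 (mod 15), not 5.

Converse. This fails: take n = 5. Then 5³ = 125 ≡ 5 (mod 15), yet 5 ≡ 5 (mod 15), not 3.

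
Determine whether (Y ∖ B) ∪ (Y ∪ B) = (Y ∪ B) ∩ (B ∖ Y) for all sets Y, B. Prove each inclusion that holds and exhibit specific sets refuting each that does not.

(⊇) Let x ∈ (Y ∪ B) ∩ (B ∖ Y). Then x ∈ B and x ∉ Y, from which x ∈ (Y ∖ B) ∪ (Y ∪ B).

(⊆) This inclusion fails. Take Y = {1}, B = ∅; then 1 ∈ (Y ∖ B) ∪ (Y ∪ B) but 1 ∉ (Y ∪ B) ∩ (B ∖ Y).

(⊆) fails; (⊇) holds.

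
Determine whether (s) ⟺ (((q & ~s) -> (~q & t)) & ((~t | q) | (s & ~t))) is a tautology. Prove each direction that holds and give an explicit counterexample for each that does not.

Both directions fail.

[⇒] This fails. Under s = T, q = F, t = T, the left side is true but the right side is false.

[⇐] This fails. Under s = F, q = F, t = F, the left side is false but the right side is true.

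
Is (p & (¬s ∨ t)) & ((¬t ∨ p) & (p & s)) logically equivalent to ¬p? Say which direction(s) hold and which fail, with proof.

[⇒] This fails. Under t = T, p = T, s = T, the left side is true but the right side is false.

[⇐] This fails. Under t = F, p = F, s = F, the left side is false but the right side is true.

(⇒) fails and (⇐) fails.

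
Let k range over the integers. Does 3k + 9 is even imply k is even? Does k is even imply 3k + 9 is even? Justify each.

(⇒) This fails: k = 7 gives 3k + 9 = 30, which is even, but 7 is odd, not even.

(⇐) This also fails: k = 6 is even, but 3k + 9 = 27 is odd, not even.

Both directions fail.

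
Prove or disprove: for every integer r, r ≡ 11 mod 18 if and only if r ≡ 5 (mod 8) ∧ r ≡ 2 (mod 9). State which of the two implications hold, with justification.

(⇒) This fails: r = 65 gives 65 ≡ 11 (mod 18) but 65 ≡ 1 (mod 8), so the conjunction on the right does not hold.

(⇐) Conversely, if r ≡ 5 (mod 8) and r ≡ 2 (mod 9), then by the Chinese remainder theorem r ≡ 29 (mod 72). Since 29 ≡ 11 (mod 18) and 18 ∣ 72, we get r ≡ 11 (mod 18).

(⇒) fails; (⇐) holds.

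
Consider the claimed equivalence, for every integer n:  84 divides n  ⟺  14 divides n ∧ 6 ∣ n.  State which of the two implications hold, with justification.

(⇒) holds; (⇐) fails.

(⟸) This fails: take n = 42. Both 14 ∣ 42 and 6 ∣ 42, yet 42 is not a multiple of 84 (since 42 = 0·84 + 42), so 84 ∤ 42.

(⟹) If 84 ∣ n, write n = 84q. Since 84 = 6·14, n = 14·(6q), so 14 ∣ n; and since 84 = 14·6, n = 6·(14q), so 6 ∣ n.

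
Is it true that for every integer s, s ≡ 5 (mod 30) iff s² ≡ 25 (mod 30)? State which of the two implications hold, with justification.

(⇒) Suppose s ≡ 5 (mod 30). Write s = 30j + 5. Then (30j + 5)² = 900j² + 300j + 25 = 30(30j² + 10j) + 25, so s² ≡ 25 (mod 30).

(⇐) This fails: take s = 25. Then 25² = 625 ≡ 25 (mod 30), yet 25 ≡ 25 (mod 30), not 5.

Only the forward implication holds.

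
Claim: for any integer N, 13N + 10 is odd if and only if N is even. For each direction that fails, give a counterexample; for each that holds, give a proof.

Neither direction holds.

(⟹) This fails: N = 1 gives 13N + 10 = 23, which is odd, but 1 is odd, not even.

(⟸) This also fails: N = 4 is even, but 13N + 10 = 62 is even, not odd.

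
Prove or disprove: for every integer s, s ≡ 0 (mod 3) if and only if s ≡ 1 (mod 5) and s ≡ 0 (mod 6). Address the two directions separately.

Forward direction. This fails: s = 0 gives 0 ≡ 0 (mod 3) but 0 ≡ 0 (mod 5), so the conjunction on the right does not hold.

Converse. If s ≡ 1 (mod 5) and s ≡ 0 (mod 6), then by the Chinese remainder theorem s ≡ 6 (mod 30). Since 6 ≡ 0 (mod 3) and 3 ∣ 30, we get s ≡ 0 (mod 3).

Only the reverse direction holds.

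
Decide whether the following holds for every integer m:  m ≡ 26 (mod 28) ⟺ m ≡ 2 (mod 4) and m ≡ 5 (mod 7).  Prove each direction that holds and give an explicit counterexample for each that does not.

Forward direction. Suppose m ≡ 26 (mod 28); write m = 28j + 26. Since 4 ∣ 28, reducing mod 4 gives m ≡ 26 ≡ 2 (mod 4); since 7 ∣ 28, reducing mod 7 gives m ≡ 26 ≡ 5 (mod 7).

Converse. If m ≡ 2 (mod 4) and m ≡ 5 (mod 7), then by the Chinese remainder theorem m ≡ 26 (mod 28). This is exactly m ≡ 26 (mod 28).

Both directions hold.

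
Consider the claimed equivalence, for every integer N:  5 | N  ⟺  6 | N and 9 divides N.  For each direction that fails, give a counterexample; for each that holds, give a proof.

[⇒] This fails: take N = 5. Certainly 5 ∣ 5, but 6 ∤ 5.

[⇐] This fails: take N = 18. Both 6 ∣ 18 and 9 ∣ 18, yet 18 is not a multiple of 5 (since 18 = 3·5 + 3), so 5 ∤ 18.

Both directions fail.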